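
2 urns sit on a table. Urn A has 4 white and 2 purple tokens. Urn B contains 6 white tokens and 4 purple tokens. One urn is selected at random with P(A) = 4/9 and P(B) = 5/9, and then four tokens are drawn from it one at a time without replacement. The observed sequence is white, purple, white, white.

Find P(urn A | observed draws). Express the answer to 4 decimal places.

0.5283

Under each hypothesis, the probability of the observed sequence is: P(data | urn A) = (4/6)(2/5)(3/4)(2/3) = 2/15; P(data | urn B) = (6/10)(4/9)(5/8)(4/7) = 2/21.
The prior-weighted likelihoods are 4/9 · 2/15 = 8/135, 5/9 · 2/21 = 10/189; summing to 106/945.
Therefore the posterior P(urn A | data) = (8/135) / (106/945) = 28/53.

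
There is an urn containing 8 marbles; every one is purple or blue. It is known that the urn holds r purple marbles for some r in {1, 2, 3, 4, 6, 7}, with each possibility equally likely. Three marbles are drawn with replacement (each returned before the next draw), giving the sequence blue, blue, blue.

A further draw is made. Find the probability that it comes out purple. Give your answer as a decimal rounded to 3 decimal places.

0.241

Compute the likelihood of the observed sequence for each case: P(data | r = 1) = (7/8)(7/8)(7/8) = 0.66992; P(data | r = 2) = (6/8)(6/8)(6/8) = 0.42188; P(data | r = 3) = (5/8)(5/8)(5/8) = 0.24414; P(data | r = 4) = (4/8)(4/8)(4/8) = 0.125; P(data | r = 6) = (2/8)(2/8)(2/8) = 0.015625; P(data | r = 7) = (1/8)(1/8)(1/8) = 0.0019531.
Weighting by the prior gives 1/6 · 0.66992 = 0.11165, 1/6 · 0.42188 = 0.070312, 1/6 · 0.24414 = 0.04069, 1/6 · 0.125 = 0.020833, 1/6 · 0.015625 = 0.0026042, 1/6 · 0.0019531 = 0.00032552; summing to 0.24642.
Dividing through by the total gives posterior P(r = 1 | data) = 0.4531, P(r = 2 | data) = 0.28534, P(r = 3 | data) = 0.16513, P(r = 4 | data) = 0.084544, P(r = 6 | data) = 0.010568, P(r = 7 | data) = 0.001321.
Averaging over the posterior, P(purple next | data) = (1/8)(0.4531) + (1/4)(0.28534) + (3/8)(0.16513) + (1/2)(0.084544) + (3/4)(0.010568) + (7/8)(0.001321) = 0.24125.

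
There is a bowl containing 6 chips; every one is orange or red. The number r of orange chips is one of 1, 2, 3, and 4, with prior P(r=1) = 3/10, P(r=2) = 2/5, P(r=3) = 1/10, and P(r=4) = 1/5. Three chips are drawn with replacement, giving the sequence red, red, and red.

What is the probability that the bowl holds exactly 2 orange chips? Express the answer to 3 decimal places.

0.380

Under each hypothesis, the probability of the observed sequence is: P(data | r = 1) = (5/6)(5/6)(5/6) = 0.5787; P(data | r = 2) = (4/6)(4/6)(4/6) = 0.2963; P(data | r = 3) = (3/6)(3/6)(3/6) = 0.125; P(data | r = 4) = (2/6)(2/6)(2/6) = 0.037037.
The prior-weighted likelihoods are 3/10 · 0.5787 = 0.17361, 2/5 · 0.2963 = 0.11852, 1/10 · 0.125 = 0.0125, 1/5 · 0.037037 = 0.0074074; these sum to 0.31204.
Hence P(r = 2 | data) = (0.11852) / (0.31204) = 0.37982.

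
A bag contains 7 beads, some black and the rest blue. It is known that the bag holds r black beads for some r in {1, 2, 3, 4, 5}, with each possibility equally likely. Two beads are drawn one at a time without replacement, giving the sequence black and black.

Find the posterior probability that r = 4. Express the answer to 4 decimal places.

0.3000

For each hypothesis, P(data | H) works out to: P(data | r = 1) = (1/7)(0/6) = 0; P(data | r = 2) = (2/7)(1/6) = 1/21; P(data | r = 3) = (3/7)(2/6) = 1/7; P(data | r = 4) = (4/7)(3/6) = 2/7; P(data | r = 5) = (5/7)(4/6) = 10/21.
Weighting by the prior gives 1/5 · 0 = 0, 1/5 · 1/21 = 1/105, 1/5 · 1/7 = 1/35, 1/5 · 2/7 = 2/35, 1/5 · 10/21 = 2/21; with total 4/21.
So P(r = 4 | data) = (2/35) / (4/21) = 3/10.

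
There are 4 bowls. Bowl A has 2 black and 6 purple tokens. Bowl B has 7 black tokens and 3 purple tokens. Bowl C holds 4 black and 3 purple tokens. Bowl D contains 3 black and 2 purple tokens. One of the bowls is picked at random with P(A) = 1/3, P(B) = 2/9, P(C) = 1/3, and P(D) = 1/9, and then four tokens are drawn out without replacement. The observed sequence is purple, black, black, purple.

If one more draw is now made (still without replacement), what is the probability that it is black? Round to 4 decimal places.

0.6287

Compute the likelihood of the observed sequence for each case: P(data | bowl A) = (6/8)(2/7)(1/6)(5/5) = 0.035714; P(data | bowl B) = (3/10)(7/9)(6/8)(2/7) = 0.05; P(data | bowl C) = (3/7)(4/6)(3/5)(2/4) = 0.085714; P(data | bowl D) = (2/5)(3/4)(2/3)(1/2) = 0.1.
Multiplying each by its prior: 1/3 · 0.035714 = 0.011905, 2/9 · 0.05 = 0.011111, 1/3 · 0.085714 = 0.028571, 1/9 · 0.1 = 0.011111; with total 0.062698.
Dividing through by the total gives posterior P(bowl A | data) = 0.18987, P(bowl B | data) = 0.17722, P(bowl C | data) = 0.4557, P(bowl D | data) = 0.17722.
The predictive probability is P(black next | data) = (0)(0.18987) + (5/6)(0.17722) + (2/3)(0.4557) + (1)(0.17722) = 0.62869.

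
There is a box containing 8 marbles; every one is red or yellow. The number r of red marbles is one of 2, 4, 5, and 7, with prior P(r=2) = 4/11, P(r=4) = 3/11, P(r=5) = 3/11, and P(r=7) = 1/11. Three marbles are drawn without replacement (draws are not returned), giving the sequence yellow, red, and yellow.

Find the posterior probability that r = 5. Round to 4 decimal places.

The likelihood of the observed sequence under each hypothesis: P(data | r = 2) = (6/8)(2/7)(5/6) = 5/28; P(data | r = 4) = (4/8)(4/7)(3/6) = 1/7; P(data | r = 5) = (3/8)(5/7)(2/6) = 5/56; P(data | r = 7) = (1/8)(7/7)(0/6) = 0.
The prior-weighted likelihoods are 4/11 · 5/28 = 5/77, 3/11 · 1/7 = 3/77, 3/11 · 5/56 = 15/616, 1/11 · 0 = 0; summing to 79/616.
Therefore the posterior P(r = 5 | data) = (15/616) / (79/616) = 15/79.

0.1899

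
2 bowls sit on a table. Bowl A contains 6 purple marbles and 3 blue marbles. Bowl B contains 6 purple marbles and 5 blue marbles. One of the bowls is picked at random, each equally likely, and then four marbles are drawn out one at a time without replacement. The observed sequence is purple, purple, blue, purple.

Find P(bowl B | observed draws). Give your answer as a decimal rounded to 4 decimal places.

0.3889

Compute the likelihood of the observed sequence for each case: P(data | bowl A) = (6/9)(5/8)(3/7)(4/6) = 5/42; P(data | bowl B) = (6/11)(5/10)(5/9)(4/8) = 5/66.
Multiplying each by its prior: 1/2 · 5/42 = 5/84, 1/2 · 5/66 = 5/132; these sum to 15/154.
Therefore the posterior P(bowl B | data) = (5/132) / (15/154) = 7/18.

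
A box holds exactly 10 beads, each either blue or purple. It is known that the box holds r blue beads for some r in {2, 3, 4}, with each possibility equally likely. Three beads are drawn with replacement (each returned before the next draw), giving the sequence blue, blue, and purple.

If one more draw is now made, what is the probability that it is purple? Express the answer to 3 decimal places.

0.666

The likelihood of the observed sequence under each hypothesis: P(data | r = 2) = (2/10)(2/10)(8/10) = 0.032; P(data | r = 3) = (3/10)(3/10)(7/10) = 0.063; P(data | r = 4) = (4/10)(4/10)(6/10) = 0.096.
Weighting by the prior gives 1/3 · 0.032 = 0.010667, 1/3 · 0.063 = 0.021, 1/3 · 0.096 = 0.032; these sum to 0.063667.
Dividing through by the total gives posterior P(r = 2 | data) = 0.16754, P(r = 3 | data) = 0.32984, P(r = 4 | data) = 0.50262.
Averaging over the posterior, P(purple next | data) = (4/5)(0.16754) + (7/10)(0.32984) + (3/5)(0.50262) = 0.66649.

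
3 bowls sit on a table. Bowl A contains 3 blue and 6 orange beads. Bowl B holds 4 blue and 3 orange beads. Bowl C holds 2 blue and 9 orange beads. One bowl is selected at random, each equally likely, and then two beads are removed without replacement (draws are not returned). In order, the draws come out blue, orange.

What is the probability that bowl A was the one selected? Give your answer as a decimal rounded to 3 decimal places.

The likelihood of the observed sequence under each hypothesis: P(data | bowl A) = (3/9)(6/8) = 0.25; P(data | bowl B) = (4/7)(3/6) = 0.28571; P(data | bowl C) = (2/11)(9/10) = 0.16364.
Weighting by the prior gives 1/3 · 0.25 = 0.083333, 1/3 · 0.28571 = 0.095238, 1/3 · 0.16364 = 0.054545; with total 0.23312.
Hence P(bowl A | data) = (0.083333) / (0.23312) = 0.35747.

0.357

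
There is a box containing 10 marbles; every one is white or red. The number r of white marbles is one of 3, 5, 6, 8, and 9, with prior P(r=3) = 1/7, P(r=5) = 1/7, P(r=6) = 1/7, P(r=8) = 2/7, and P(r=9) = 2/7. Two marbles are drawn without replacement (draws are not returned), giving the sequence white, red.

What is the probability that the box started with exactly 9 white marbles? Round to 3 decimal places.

0.150

Compute the likelihood of the observed sequence for each case: P(data | r = 3) = (3/10)(7/9) = 7/30; P(data | r = 5) = (5/10)(5/9) = 5/18; P(data | r = 6) = (6/10)(4/9) = 4/15; P(data | r = 8) = (8/10)(2/9) = 8/45; P(data | r = 9) = (9/10)(1/9) = 1/10.
Weighting by the prior gives 1/7 · 7/30 = 1/30, 1/7 · 5/18 = 5/126, 1/7 · 4/15 = 4/105, 2/7 · 8/45 = 16/315, 2/7 · 1/10 = 1/35; summing to 4/21.
Hence P(r = 9 | data) = (1/35) / (4/21) = 3/20.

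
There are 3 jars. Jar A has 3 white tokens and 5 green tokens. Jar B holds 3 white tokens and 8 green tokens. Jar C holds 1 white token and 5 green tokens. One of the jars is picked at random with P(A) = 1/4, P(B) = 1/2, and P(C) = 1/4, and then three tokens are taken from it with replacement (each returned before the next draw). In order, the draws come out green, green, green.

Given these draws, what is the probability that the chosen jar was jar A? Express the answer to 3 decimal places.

Compute the likelihood of the observed sequence for each case: P(data | jar A) = (5/8)(5/8)(5/8) = 0.24414; P(data | jar B) = (8/11)(8/11)(8/11) = 0.38467; P(data | jar C) = (5/6)(5/6)(5/6) = 0.5787.
Multiplying each by its prior: 1/4 · 0.24414 = 0.061035, 1/2 · 0.38467 = 0.19234, 1/4 · 0.5787 = 0.14468; these sum to 0.39805.
Hence P(jar A | data) = (0.061035) / (0.39805) = 0.15334.

0.153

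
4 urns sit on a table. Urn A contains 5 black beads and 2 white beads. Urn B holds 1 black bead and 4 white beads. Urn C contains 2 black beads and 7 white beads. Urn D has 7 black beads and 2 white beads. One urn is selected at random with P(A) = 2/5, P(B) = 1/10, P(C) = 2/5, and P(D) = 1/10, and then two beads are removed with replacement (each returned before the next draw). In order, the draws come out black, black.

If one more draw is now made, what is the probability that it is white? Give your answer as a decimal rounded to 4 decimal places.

0.3132

Compute the likelihood of the observed sequence for each case: P(data | urn A) = (5/7)(5/7) = 0.5102; P(data | urn B) = (1/5)(1/5) = 0.04; P(data | urn C) = (2/9)(2/9) = 0.049383; P(data | urn D) = (7/9)(7/9) = 0.60494.
Multiplying each by its prior: 2/5 · 0.5102 = 0.20408, 1/10 · 0.04 = 0.004, 2/5 · 0.049383 = 0.019753, 1/10 · 0.60494 = 0.060494; summing to 0.28833.
Dividing through by the total gives posterior P(urn A | data) = 0.70781, P(urn B | data) = 0.013873, P(urn C | data) = 0.068509, P(urn D | data) = 0.20981.
Averaging over the posterior, P(white next | data) = (2/7)(0.70781) + (4/5)(0.013873) + (7/9)(0.068509) + (2/9)(0.20981) = 0.31324.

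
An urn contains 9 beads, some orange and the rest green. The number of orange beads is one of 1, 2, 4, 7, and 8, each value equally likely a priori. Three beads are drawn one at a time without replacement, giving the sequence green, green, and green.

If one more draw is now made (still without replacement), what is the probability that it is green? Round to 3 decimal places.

0.726

Under each hypothesis, the probability of the observed sequence is: P(data | r = 1) = (8/9)(7/8)(6/7) = 2/3; P(data | r = 2) = (7/9)(6/8)(5/7) = 5/12; P(data | r = 4) = (5/9)(4/8)(3/7) = 5/42; P(data | r = 7) = (2/9)(1/8)(0/7) = 0; P(data | r = 8) = (1/9)(0/8) = 0.
The prior-weighted likelihoods are 1/5 · 2/3 = 2/15, 1/5 · 5/12 = 1/12, 1/5 · 5/42 = 1/42, 1/5 · 0 = 0, 1/5 · 0 = 0; summing to 101/420.
Normalising, the posterior is P(r = 1 | data) = 56/101, P(r = 2 | data) = 35/101, P(r = 4 | data) = 10/101, P(r = 7 | data) = 0, P(r = 8 | data) = 0.
Averaging over the posterior, P(green next | data) = (5/6)(56/101) + (2/3)(35/101) + (1/3)(10/101) = 220/303.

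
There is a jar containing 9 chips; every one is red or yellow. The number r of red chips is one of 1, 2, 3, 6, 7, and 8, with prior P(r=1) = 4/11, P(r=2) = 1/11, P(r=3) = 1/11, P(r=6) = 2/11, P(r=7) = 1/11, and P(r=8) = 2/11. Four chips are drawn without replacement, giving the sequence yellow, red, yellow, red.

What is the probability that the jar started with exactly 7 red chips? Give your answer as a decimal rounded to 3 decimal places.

For each hypothesis, P(data | H) works out to: P(data | r = 1) = (8/9)(1/8)(7/7)(0/6) = 0; P(data | r = 2) = (7/9)(2/8)(6/7)(1/6) = 0.027778; P(data | r = 3) = (6/9)(3/8)(5/7)(2/6) = 0.059524; P(data | r = 6) = (3/9)(6/8)(2/7)(5/6) = 0.059524; P(data | r = 7) = (2/9)(7/8)(1/7)(6/6) = 0.027778; P(data | r = 8) = (1/9)(8/8)(0/7) = 0.
Multiplying each by its prior: 4/11 · 0 = 0, 1/11 · 0.027778 = 0.0025253, 1/11 · 0.059524 = 0.0054113, 2/11 · 0.059524 = 0.010823, 1/11 · 0.027778 = 0.0025253, 2/11 · 0 = 0; with total 0.021284.
Hence P(r = 7 | data) = (0.0025253) / (0.021284) = 0.11864.

0.119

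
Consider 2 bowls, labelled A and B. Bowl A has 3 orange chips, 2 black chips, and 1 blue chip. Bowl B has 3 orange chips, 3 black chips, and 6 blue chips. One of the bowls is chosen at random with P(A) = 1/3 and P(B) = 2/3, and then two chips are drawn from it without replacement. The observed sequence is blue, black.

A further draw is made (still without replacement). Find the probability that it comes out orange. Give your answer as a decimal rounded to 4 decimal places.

Under each hypothesis, the probability of the observed sequence is: P(data | bowl A) = (1/6)(2/5) = 1/15; P(data | bowl B) = (6/12)(3/11) = 3/22.
Multiplying each by its prior: 1/3 · 1/15 = 1/45, 2/3 · 3/22 = 1/11; with total 56/495.
Normalising, the posterior is P(bowl A | data) = 11/56, P(bowl B | data) = 45/56.
So P(orange next | data) = Σ P(orange next | H) P(H | data) = (3/4)(11/56) + (3/10)(45/56) = 87/224.

0.3884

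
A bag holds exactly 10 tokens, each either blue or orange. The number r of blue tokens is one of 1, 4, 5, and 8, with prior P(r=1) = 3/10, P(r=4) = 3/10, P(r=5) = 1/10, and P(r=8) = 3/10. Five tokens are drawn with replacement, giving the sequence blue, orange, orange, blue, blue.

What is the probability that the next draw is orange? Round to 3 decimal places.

The likelihood of the observed sequence under each hypothesis: P(data | r = 1) = (1/10)(9/10)(9/10)(1/10)(1/10) = 0.00081; P(data | r = 4) = (4/10)(6/10)(6/10)(4/10)(4/10) = 0.02304; P(data | r = 5) = (5/10)(5/10)(5/10)(5/10)(5/10) = 0.03125; P(data | r = 8) = (8/10)(2/10)(2/10)(8/10)(8/10) = 0.02048.
Weighting by the prior gives 3/10 · 0.00081 = 0.000243, 3/10 · 0.02304 = 0.006912, 1/10 · 0.03125 = 0.003125, 3/10 · 0.02048 = 0.006144; summing to 0.016424.
Dividing through by the total gives posterior P(r = 1 | data) = 0.014795, P(r = 4 | data) = 0.42085, P(r = 5 | data) = 0.19027, P(r = 8 | data) = 0.37409.
So P(orange next | data) = Σ P(orange next | H) P(H | data) = (9/10)(0.014795) + (3/5)(0.42085) + (1/2)(0.19027) + (1/5)(0.37409) = 0.43578.

0.436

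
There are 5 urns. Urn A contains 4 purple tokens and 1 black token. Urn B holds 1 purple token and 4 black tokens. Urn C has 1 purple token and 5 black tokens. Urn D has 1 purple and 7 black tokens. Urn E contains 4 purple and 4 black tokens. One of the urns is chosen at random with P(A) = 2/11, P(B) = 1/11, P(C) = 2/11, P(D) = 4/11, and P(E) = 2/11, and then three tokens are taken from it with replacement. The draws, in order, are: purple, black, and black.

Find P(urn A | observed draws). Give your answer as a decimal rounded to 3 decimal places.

For each hypothesis, P(data | H) works out to: P(data | urn A) = (4/5)(1/5)(1/5) = 0.032; P(data | urn B) = (1/5)(4/5)(4/5) = 0.128; P(data | urn C) = (1/6)(5/6)(5/6) = 0.11574; P(data | urn D) = (1/8)(7/8)(7/8) = 0.095703; P(data | urn E) = (4/8)(4/8)(4/8) = 0.125.
The prior-weighted likelihoods are 2/11 · 0.032 = 0.0058182, 1/11 · 0.128 = 0.011636, 2/11 · 0.11574 = 0.021044, 4/11 · 0.095703 = 0.034801, 2/11 · 0.125 = 0.022727; with total 0.096027.
So P(urn A | data) = (0.0058182) / (0.096027) = 0.060589.

0.061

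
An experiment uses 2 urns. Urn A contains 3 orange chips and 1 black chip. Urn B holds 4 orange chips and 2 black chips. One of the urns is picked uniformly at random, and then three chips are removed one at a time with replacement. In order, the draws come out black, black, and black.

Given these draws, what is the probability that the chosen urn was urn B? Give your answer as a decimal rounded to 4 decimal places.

0.7033

Compute the likelihood of the observed sequence for each case: P(data | urn A) = (1/4)(1/4)(1/4) = 0.015625; P(data | urn B) = (2/6)(2/6)(2/6) = 0.037037.
Weighting by the prior gives 1/2 · 0.015625 = 0.0078125, 1/2 · 0.037037 = 0.018519; with total 0.026331.
So P(urn B | data) = (0.018519) / (0.026331) = 0.7033.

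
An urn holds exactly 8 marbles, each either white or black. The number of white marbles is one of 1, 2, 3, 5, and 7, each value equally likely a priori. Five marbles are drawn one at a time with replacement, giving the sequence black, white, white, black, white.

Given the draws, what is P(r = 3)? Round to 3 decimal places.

For each hypothesis, P(data | H) works out to: P(data | r = 1) = (7/8)(1/8)(1/8)(7/8)(1/8) = 0.0014954; P(data | r = 2) = (6/8)(2/8)(2/8)(6/8)(2/8) = 0.0087891; P(data | r = 3) = (5/8)(3/8)(3/8)(5/8)(3/8) = 0.020599; P(data | r = 5) = (3/8)(5/8)(5/8)(3/8)(5/8) = 0.034332; P(data | r = 7) = (1/8)(7/8)(7/8)(1/8)(7/8) = 0.010468.
Weighting by the prior gives 1/5 · 0.0014954 = 0.00029907, 1/5 · 0.0087891 = 0.0017578, 1/5 · 0.020599 = 0.0041199, 1/5 · 0.034332 = 0.0068665, 1/5 · 0.010468 = 0.0020935; summing to 0.015137.
Therefore the posterior P(r = 3 | data) = (0.0041199) / (0.015137) = 0.27218.

0.272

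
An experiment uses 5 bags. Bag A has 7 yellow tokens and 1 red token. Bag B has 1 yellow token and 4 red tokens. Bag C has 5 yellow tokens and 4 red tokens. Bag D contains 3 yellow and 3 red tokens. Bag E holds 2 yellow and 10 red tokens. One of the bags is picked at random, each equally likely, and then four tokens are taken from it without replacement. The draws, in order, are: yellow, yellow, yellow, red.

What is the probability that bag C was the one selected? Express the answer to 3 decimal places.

Compute the likelihood of the observed sequence for each case: P(data | bag A) = (7/8)(6/7)(5/6)(1/5) = 0.125; P(data | bag B) = (1/5)(0/4) = 0; P(data | bag C) = (5/9)(4/8)(3/7)(4/6) = 0.079365; P(data | bag D) = (3/6)(2/5)(1/4)(3/3) = 0.05; P(data | bag E) = (2/12)(1/11)(0/10) = 0.
Weighting by the prior gives 1/5 · 0.125 = 0.025, 1/5 · 0 = 0, 1/5 · 0.079365 = 0.015873, 1/5 · 0.05 = 0.01, 1/5 · 0 = 0; with total 0.050873.
So P(bag C | data) = (0.015873) / (0.050873) = 0.31201.

0.312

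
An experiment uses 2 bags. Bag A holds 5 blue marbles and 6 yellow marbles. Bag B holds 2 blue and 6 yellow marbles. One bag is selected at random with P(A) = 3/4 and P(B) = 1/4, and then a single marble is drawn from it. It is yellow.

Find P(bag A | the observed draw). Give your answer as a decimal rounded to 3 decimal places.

Compute the likelihood of this draw for each case: P(data | bag A) = (6/11) = 6/11; P(data | bag B) = (6/8) = 3/4.
Multiplying each by its prior: 3/4 · 6/11 = 9/22, 1/4 · 3/4 = 3/16; these sum to 105/176.
So P(bag A | data) = (9/22) / (105/176) = 24/35.

0.686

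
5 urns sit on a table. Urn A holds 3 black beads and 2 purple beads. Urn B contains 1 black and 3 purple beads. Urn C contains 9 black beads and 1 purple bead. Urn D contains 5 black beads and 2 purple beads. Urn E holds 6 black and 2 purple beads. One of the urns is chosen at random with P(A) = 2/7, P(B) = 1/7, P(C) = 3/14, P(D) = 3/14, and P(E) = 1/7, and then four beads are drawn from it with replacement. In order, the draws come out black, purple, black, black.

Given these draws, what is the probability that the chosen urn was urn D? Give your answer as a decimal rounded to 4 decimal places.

For each hypothesis, P(data | H) works out to: P(data | urn A) = (3/5)(2/5)(3/5)(3/5) = 0.0864; P(data | urn B) = (1/4)(3/4)(1/4)(1/4) = 0.011719; P(data | urn C) = (9/10)(1/10)(9/10)(9/10) = 0.0729; P(data | urn D) = (5/7)(2/7)(5/7)(5/7) = 0.10412; P(data | urn E) = (6/8)(2/8)(6/8)(6/8) = 0.10547.
Multiplying each by its prior: 2/7 · 0.0864 = 0.024686, 1/7 · 0.011719 = 0.0016741, 3/14 · 0.0729 = 0.015621, 3/14 · 0.10412 = 0.022312, 1/7 · 0.10547 = 0.015067; these sum to 0.07936.
Therefore the posterior P(urn D | data) = (0.022312) / (0.07936) = 0.28115.

0.2811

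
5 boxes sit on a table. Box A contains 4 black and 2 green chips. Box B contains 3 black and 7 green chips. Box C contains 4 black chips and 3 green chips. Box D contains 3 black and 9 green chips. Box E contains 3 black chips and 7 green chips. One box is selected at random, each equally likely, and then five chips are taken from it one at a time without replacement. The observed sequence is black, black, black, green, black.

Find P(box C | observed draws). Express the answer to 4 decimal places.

For each hypothesis, P(data | H) works out to: P(data | box A) = (4/6)(3/5)(2/4)(2/3)(1/2) = 1/15; P(data | box B) = (3/10)(2/9)(1/8)(7/7)(0/6) = 0; P(data | box C) = (4/7)(3/6)(2/5)(3/4)(1/3) = 1/35; P(data | box D) = (3/12)(2/11)(1/10)(9/9)(0/8) = 0; P(data | box E) = (3/10)(2/9)(1/8)(7/7)(0/6) = 0.
The prior-weighted likelihoods are 1/5 · 1/15 = 1/75, 1/5 · 0 = 0, 1/5 · 1/35 = 1/175, 1/5 · 0 = 0, 1/5 · 0 = 0; with total 2/105.
By Bayes' rule, P(box C | data) = (1/175) / (2/105) = 3/10.

0.3000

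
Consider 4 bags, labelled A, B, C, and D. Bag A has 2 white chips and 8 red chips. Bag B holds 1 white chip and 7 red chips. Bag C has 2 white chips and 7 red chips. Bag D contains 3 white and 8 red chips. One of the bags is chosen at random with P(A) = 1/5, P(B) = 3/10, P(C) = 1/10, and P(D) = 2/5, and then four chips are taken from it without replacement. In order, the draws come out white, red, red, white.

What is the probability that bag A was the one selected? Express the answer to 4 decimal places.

0.1837

Under each hypothesis, the probability of the observed sequence is: P(data | bag A) = (2/10)(8/9)(7/8)(1/7) = 0.022222; P(data | bag B) = (1/8)(7/7)(6/6)(0/5) = 0; P(data | bag C) = (2/9)(7/8)(6/7)(1/6) = 0.027778; P(data | bag D) = (3/11)(8/10)(7/9)(2/8) = 0.042424.
The prior-weighted likelihoods are 1/5 · 0.022222 = 0.0044444, 3/10 · 0 = 0, 1/10 · 0.027778 = 0.0027778, 2/5 · 0.042424 = 0.01697; these sum to 0.024192.
By Bayes' rule, P(bag A | data) = (0.0044444) / (0.024192) = 0.18372.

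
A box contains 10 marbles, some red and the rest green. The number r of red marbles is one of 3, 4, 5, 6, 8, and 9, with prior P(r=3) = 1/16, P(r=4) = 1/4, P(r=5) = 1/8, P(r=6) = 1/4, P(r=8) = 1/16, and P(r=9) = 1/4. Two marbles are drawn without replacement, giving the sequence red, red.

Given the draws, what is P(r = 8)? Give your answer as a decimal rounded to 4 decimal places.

0.1004

Compute the likelihood of the observed sequence for each case: P(data | r = 3) = (3/10)(2/9) = 1/15; P(data | r = 4) = (4/10)(3/9) = 2/15; P(data | r = 5) = (5/10)(4/9) = 2/9; P(data | r = 6) = (6/10)(5/9) = 1/3; P(data | r = 8) = (8/10)(7/9) = 28/45; P(data | r = 9) = (9/10)(8/9) = 4/5.
Weighting by the prior gives 1/16 · 1/15 = 1/240, 1/4 · 2/15 = 1/30, 1/8 · 2/9 = 1/36, 1/4 · 1/3 = 1/12, 1/16 · 28/45 = 7/180, 1/4 · 4/5 = 1/5; these sum to 31/80.
By Bayes' rule, P(r = 8 | data) = (7/180) / (31/80) = 28/279.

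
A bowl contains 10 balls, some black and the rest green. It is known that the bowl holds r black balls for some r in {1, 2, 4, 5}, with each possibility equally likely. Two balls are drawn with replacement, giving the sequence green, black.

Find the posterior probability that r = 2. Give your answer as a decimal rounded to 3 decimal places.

0.216

The likelihood of the observed sequence under each hypothesis: P(data | r = 1) = (9/10)(1/10) = 9/100; P(data | r = 2) = (8/10)(2/10) = 4/25; P(data | r = 4) = (6/10)(4/10) = 6/25; P(data | r = 5) = (5/10)(5/10) = 1/4.
The prior-weighted likelihoods are 1/4 · 9/100 = 9/400, 1/4 · 4/25 = 1/25, 1/4 · 6/25 = 3/50, 1/4 · 1/4 = 1/16; these sum to 37/200.
Therefore the posterior P(r = 2 | data) = (1/25) / (37/200) = 8/37.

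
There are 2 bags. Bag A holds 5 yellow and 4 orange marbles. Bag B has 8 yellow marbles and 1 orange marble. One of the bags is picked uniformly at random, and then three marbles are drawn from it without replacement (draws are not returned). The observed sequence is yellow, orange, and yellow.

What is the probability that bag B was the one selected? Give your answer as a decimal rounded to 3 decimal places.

Compute the likelihood of the observed sequence for each case: P(data | bag A) = (5/9)(4/8)(4/7) = 10/63; P(data | bag B) = (8/9)(1/8)(7/7) = 1/9.
Weighting by the prior gives 1/2 · 10/63 = 5/63, 1/2 · 1/9 = 1/18; with total 17/126.
Hence P(bag B | data) = (1/18) / (17/126) = 7/17.

0.412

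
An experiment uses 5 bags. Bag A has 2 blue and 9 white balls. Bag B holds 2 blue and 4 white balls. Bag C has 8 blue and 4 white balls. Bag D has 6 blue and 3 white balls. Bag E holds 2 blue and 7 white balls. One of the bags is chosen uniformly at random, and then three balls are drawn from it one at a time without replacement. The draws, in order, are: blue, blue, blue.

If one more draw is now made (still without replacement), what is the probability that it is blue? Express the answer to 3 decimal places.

The likelihood of the observed sequence under each hypothesis: P(data | bag A) = (2/11)(1/10)(0/9) = 0; P(data | bag B) = (2/6)(1/5)(0/4) = 0; P(data | bag C) = (8/12)(7/11)(6/10) = 0.25455; P(data | bag D) = (6/9)(5/8)(4/7) = 0.2381; P(data | bag E) = (2/9)(1/8)(0/7) = 0.
Weighting by the prior gives 1/5 · 0 = 0, 1/5 · 0 = 0, 1/5 · 0.25455 = 0.050909, 1/5 · 0.2381 = 0.047619, 1/5 · 0 = 0; with total 0.098528.
The posterior is then P(bag A | data) = 0, P(bag B | data) = 0, P(bag C | data) = 0.5167, P(bag D | data) = 0.4833, P(bag E | data) = 0.
So P(blue next | data) = Σ P(blue next | H) P(H | data) = (5/9)(0.5167) + (1/2)(0.4833) = 0.52871.

0.529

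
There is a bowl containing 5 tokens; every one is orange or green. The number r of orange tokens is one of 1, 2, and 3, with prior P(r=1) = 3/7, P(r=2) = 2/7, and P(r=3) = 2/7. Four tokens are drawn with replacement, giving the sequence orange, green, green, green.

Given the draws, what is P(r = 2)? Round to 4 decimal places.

0.3103

Under each hypothesis, the probability of the observed sequence is: P(data | r = 1) = (1/5)(4/5)(4/5)(4/5) = 0.1024; P(data | r = 2) = (2/5)(3/5)(3/5)(3/5) = 0.0864; P(data | r = 3) = (3/5)(2/5)(2/5)(2/5) = 0.0384.
The prior-weighted likelihoods are 3/7 · 0.1024 = 0.043886, 2/7 · 0.0864 = 0.024686, 2/7 · 0.0384 = 0.010971; these sum to 0.079543.
Hence P(r = 2 | data) = (0.024686) / (0.079543) = 0.31034.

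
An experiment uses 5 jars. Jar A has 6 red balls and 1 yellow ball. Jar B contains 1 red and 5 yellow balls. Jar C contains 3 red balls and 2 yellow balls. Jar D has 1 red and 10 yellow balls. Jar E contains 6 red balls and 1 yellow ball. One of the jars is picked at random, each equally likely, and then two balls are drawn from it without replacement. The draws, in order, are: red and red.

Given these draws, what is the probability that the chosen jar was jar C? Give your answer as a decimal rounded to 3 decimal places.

The likelihood of the observed sequence under each hypothesis: P(data | jar A) = (6/7)(5/6) = 5/7; P(data | jar B) = (1/6)(0/5) = 0; P(data | jar C) = (3/5)(2/4) = 3/10; P(data | jar D) = (1/11)(0/10) = 0; P(data | jar E) = (6/7)(5/6) = 5/7.
Multiplying each by its prior: 1/5 · 5/7 = 1/7, 1/5 · 0 = 0, 1/5 · 3/10 = 3/50, 1/5 · 0 = 0, 1/5 · 5/7 = 1/7; with total 121/350.
Therefore the posterior P(jar C | data) = (3/50) / (121/350) = 21/121.

0.174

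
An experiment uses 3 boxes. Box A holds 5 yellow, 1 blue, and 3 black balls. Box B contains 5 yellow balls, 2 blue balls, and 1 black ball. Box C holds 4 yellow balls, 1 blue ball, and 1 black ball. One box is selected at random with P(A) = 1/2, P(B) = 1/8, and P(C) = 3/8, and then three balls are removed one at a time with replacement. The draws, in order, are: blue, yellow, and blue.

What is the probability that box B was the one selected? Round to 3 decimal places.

0.320

Compute the likelihood of the observed sequence for each case: P(data | box A) = (1/9)(5/9)(1/9) = 0.0068587; P(data | box B) = (2/8)(5/8)(2/8) = 0.039062; P(data | box C) = (1/6)(4/6)(1/6) = 0.018519.
Multiplying each by its prior: 1/2 · 0.0068587 = 0.0034294, 1/8 · 0.039062 = 0.0048828, 3/8 · 0.018519 = 0.0069444; summing to 0.015257.
Hence P(box B | data) = (0.0048828) / (0.015257) = 0.32005.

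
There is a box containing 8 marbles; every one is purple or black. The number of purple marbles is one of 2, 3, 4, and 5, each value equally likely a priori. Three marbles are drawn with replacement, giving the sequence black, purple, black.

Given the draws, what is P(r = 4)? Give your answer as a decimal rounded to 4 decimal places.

For each hypothesis, P(data | H) works out to: P(data | r = 2) = (6/8)(2/8)(6/8) = 0.14062; P(data | r = 3) = (5/8)(3/8)(5/8) = 0.14648; P(data | r = 4) = (4/8)(4/8)(4/8) = 0.125; P(data | r = 5) = (3/8)(5/8)(3/8) = 0.087891.
Weighting by the prior gives 1/4 · 0.14062 = 0.035156, 1/4 · 0.14648 = 0.036621, 1/4 · 0.125 = 0.03125, 1/4 · 0.087891 = 0.021973; these sum to 0.125.
By Bayes' rule, P(r = 4 | data) = (0.03125) / (0.125) = 0.25.

0.2500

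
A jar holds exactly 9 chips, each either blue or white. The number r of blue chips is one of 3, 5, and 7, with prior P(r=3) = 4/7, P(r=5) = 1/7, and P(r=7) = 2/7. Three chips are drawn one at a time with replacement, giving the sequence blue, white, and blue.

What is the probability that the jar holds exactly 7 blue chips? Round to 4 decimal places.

Under each hypothesis, the probability of the observed sequence is: P(data | r = 3) = (3/9)(6/9)(3/9) = 0.074074; P(data | r = 5) = (5/9)(4/9)(5/9) = 0.13717; P(data | r = 7) = (7/9)(2/9)(7/9) = 0.13443.
The prior-weighted likelihoods are 4/7 · 0.074074 = 0.042328, 1/7 · 0.13717 = 0.019596, 2/7 · 0.13443 = 0.038409; with total 0.10033.
By Bayes' rule, P(r = 7 | data) = (0.038409) / (0.10033) = 0.38281.

0.3828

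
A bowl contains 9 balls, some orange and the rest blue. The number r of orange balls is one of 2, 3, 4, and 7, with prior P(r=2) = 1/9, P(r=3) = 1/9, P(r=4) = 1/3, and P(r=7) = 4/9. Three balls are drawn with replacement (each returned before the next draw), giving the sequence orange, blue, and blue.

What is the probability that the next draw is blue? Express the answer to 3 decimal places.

The likelihood of the observed sequence under each hypothesis: P(data | r = 2) = (2/9)(7/9)(7/9) = 0.13443; P(data | r = 3) = (3/9)(6/9)(6/9) = 0.14815; P(data | r = 4) = (4/9)(5/9)(5/9) = 0.13717; P(data | r = 7) = (7/9)(2/9)(2/9) = 0.038409.
Multiplying each by its prior: 1/9 · 0.13443 = 0.014937, 1/9 · 0.14815 = 0.016461, 1/3 · 0.13717 = 0.045725, 4/9 · 0.038409 = 0.017071; with total 0.094193.
The posterior is then P(r = 2 | data) = 0.15858, P(r = 3 | data) = 0.17476, P(r = 4 | data) = 0.48544, P(r = 7 | data) = 0.18123.
So P(blue next | data) = Σ P(blue next | H) P(H | data) = (7/9)(0.15858) + (2/3)(0.17476) + (5/9)(0.48544) + (2/9)(0.18123) = 0.5498.

0.550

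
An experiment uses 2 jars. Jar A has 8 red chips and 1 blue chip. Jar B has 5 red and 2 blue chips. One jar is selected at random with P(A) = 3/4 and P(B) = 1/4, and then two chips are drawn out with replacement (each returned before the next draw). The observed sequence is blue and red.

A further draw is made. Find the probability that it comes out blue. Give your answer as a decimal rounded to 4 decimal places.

0.1823

Compute the likelihood of the observed sequence for each case: P(data | jar A) = (1/9)(8/9) = 0.098765; P(data | jar B) = (2/7)(5/7) = 0.20408.
Weighting by the prior gives 3/4 · 0.098765 = 0.074074, 1/4 · 0.20408 = 0.05102; these sum to 0.12509.
The posterior is then P(jar A | data) = 0.59215, P(jar B | data) = 0.40785.
The predictive probability is P(blue next | data) = (1/9)(0.59215) + (2/7)(0.40785) = 0.18232.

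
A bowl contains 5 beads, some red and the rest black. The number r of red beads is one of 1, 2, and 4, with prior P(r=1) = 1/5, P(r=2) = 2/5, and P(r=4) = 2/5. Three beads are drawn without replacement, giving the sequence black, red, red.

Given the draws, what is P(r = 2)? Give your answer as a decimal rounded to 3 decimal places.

Under each hypothesis, the probability of the observed sequence is: P(data | r = 1) = (4/5)(1/4)(0/3) = 0; P(data | r = 2) = (3/5)(2/4)(1/3) = 1/10; P(data | r = 4) = (1/5)(4/4)(3/3) = 1/5.
Multiplying each by its prior: 1/5 · 0 = 0, 2/5 · 1/10 = 1/25, 2/5 · 1/5 = 2/25; with total 3/25.
Therefore the posterior P(r = 2 | data) = (1/25) / (3/25) = 1/3.

0.333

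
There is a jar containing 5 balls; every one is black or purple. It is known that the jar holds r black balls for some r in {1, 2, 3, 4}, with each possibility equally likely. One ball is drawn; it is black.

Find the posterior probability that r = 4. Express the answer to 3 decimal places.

For each hypothesis, P(data | H) works out to: P(data | r = 1) = (1/5) = 1/5; P(data | r = 2) = (2/5) = 2/5; P(data | r = 3) = (3/5) = 3/5; P(data | r = 4) = (4/5) = 4/5.
Weighting by the prior gives 1/4 · 1/5 = 1/20, 1/4 · 2/5 = 1/10, 1/4 · 3/5 = 3/20, 1/4 · 4/5 = 1/5; these sum to 1/2.
So P(r = 4 | data) = (1/5) / (1/2) = 2/5.

0.400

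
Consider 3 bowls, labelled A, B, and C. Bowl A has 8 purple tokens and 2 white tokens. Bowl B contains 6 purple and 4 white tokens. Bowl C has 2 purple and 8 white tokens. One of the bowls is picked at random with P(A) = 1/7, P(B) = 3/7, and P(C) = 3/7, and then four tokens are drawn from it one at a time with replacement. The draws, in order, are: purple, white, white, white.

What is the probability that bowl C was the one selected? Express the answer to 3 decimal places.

Compute the likelihood of the observed sequence for each case: P(data | bowl A) = (8/10)(2/10)(2/10)(2/10) = 0.0064; P(data | bowl B) = (6/10)(4/10)(4/10)(4/10) = 0.0384; P(data | bowl C) = (2/10)(8/10)(8/10)(8/10) = 0.1024.
Weighting by the prior gives 1/7 · 0.0064 = 0.00091429, 3/7 · 0.0384 = 0.016457, 3/7 · 0.1024 = 0.043886; these sum to 0.061257.
By Bayes' rule, P(bowl C | data) = (0.043886) / (0.061257) = 0.71642.

0.716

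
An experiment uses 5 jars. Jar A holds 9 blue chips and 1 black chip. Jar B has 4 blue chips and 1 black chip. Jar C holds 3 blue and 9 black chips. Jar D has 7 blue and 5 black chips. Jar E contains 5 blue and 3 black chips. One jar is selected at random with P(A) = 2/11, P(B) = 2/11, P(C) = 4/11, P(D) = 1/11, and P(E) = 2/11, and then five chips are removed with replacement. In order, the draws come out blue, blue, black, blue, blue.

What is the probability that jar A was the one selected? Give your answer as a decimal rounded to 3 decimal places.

0.280

For each hypothesis, P(data | H) works out to: P(data | jar A) = (9/10)(9/10)(1/10)(9/10)(9/10) = 0.06561; P(data | jar B) = (4/5)(4/5)(1/5)(4/5)(4/5) = 0.08192; P(data | jar C) = (3/12)(3/12)(9/12)(3/12)(3/12) = 0.0029297; P(data | jar D) = (7/12)(7/12)(5/12)(7/12)(7/12) = 0.048245; P(data | jar E) = (5/8)(5/8)(3/8)(5/8)(5/8) = 0.05722.
The prior-weighted likelihoods are 2/11 · 0.06561 = 0.011929, 2/11 · 0.08192 = 0.014895, 4/11 · 0.0029297 = 0.0010653, 1/11 · 0.048245 = 0.0043859, 2/11 · 0.05722 = 0.010404; with total 0.042679.
Hence P(jar A | data) = (0.011929) / (0.042679) = 0.27951.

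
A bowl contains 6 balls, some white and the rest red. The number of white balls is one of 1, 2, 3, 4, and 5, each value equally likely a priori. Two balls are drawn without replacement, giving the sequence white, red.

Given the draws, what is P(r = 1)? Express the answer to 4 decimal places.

0.1429

The likelihood of the observed sequence under each hypothesis: P(data | r = 1) = (1/6)(5/5) = 1/6; P(data | r = 2) = (2/6)(4/5) = 4/15; P(data | r = 3) = (3/6)(3/5) = 3/10; P(data | r = 4) = (4/6)(2/5) = 4/15; P(data | r = 5) = (5/6)(1/5) = 1/6.
Multiplying each by its prior: 1/5 · 1/6 = 1/30, 1/5 · 4/15 = 4/75, 1/5 · 3/10 = 3/50, 1/5 · 4/15 = 4/75, 1/5 · 1/6 = 1/30; summing to 7/30.
By Bayes' rule, P(r = 1 | data) = (1/30) / (7/30) = 1/7.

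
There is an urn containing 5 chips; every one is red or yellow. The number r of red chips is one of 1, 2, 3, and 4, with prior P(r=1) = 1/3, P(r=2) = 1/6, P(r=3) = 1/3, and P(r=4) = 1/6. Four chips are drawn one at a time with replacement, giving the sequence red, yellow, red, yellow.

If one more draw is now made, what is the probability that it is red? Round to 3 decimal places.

Compute the likelihood of the observed sequence for each case: P(data | r = 1) = (1/5)(4/5)(1/5)(4/5) = 0.0256; P(data | r = 2) = (2/5)(3/5)(2/5)(3/5) = 0.0576; P(data | r = 3) = (3/5)(2/5)(3/5)(2/5) = 0.0576; P(data | r = 4) = (4/5)(1/5)(4/5)(1/5) = 0.0256.
The prior-weighted likelihoods are 1/3 · 0.0256 = 0.0085333, 1/6 · 0.0576 = 0.0096, 1/3 · 0.0576 = 0.0192, 1/6 · 0.0256 = 0.0042667; summing to 0.0416.
The posterior is then P(r = 1 | data) = 0.20513, P(r = 2 | data) = 0.23077, P(r = 3 | data) = 0.46154, P(r = 4 | data) = 0.10256.
Averaging over the posterior, P(red next | data) = (1/5)(0.20513) + (2/5)(0.23077) + (3/5)(0.46154) + (4/5)(0.10256) = 0.49231.

0.492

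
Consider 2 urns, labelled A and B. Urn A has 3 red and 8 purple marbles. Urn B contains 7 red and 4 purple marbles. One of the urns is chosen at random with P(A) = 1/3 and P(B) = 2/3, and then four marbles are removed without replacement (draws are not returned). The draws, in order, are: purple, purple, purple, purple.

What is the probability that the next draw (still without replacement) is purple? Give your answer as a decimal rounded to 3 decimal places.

The likelihood of the observed sequence under each hypothesis: P(data | urn A) = (8/11)(7/10)(6/9)(5/8) = 7/33; P(data | urn B) = (4/11)(3/10)(2/9)(1/8) = 1/330.
Multiplying each by its prior: 1/3 · 7/33 = 7/99, 2/3 · 1/330 = 1/495; these sum to 4/55.
The posterior is then P(urn A | data) = 35/36, P(urn B | data) = 1/36.
So P(purple next | data) = Σ P(purple next | H) P(H | data) = (4/7)(35/36) + (0)(1/36) = 5/9.

0.556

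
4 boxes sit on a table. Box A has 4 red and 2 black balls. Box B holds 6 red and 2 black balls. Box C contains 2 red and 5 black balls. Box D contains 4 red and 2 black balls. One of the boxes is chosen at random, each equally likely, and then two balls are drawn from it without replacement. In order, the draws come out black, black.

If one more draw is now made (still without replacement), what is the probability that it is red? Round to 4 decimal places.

For each hypothesis, P(data | H) works out to: P(data | box A) = (2/6)(1/5) = 0.066667; P(data | box B) = (2/8)(1/7) = 0.035714; P(data | box C) = (5/7)(4/6) = 0.47619; P(data | box D) = (2/6)(1/5) = 0.066667.
Multiplying each by its prior: 1/4 · 0.066667 = 0.016667, 1/4 · 0.035714 = 0.0089286, 1/4 · 0.47619 = 0.11905, 1/4 · 0.066667 = 0.016667; with total 0.16131.
Normalising, the posterior is P(box A | data) = 0.10332, P(box B | data) = 0.055351, P(box C | data) = 0.73801, P(box D | data) = 0.10332.
Averaging over the posterior, P(red next | data) = (1)(0.10332) + (1)(0.055351) + (2/5)(0.73801) + (1)(0.10332) = 0.5572.

0.5572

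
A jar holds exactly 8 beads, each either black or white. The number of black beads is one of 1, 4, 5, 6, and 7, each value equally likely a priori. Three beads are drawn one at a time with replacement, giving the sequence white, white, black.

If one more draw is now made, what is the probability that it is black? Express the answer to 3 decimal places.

0.478

The likelihood of the observed sequence under each hypothesis: P(data | r = 1) = (7/8)(7/8)(1/8) = 0.095703; P(data | r = 4) = (4/8)(4/8)(4/8) = 0.125; P(data | r = 5) = (3/8)(3/8)(5/8) = 0.087891; P(data | r = 6) = (2/8)(2/8)(6/8) = 0.046875; P(data | r = 7) = (1/8)(1/8)(7/8) = 0.013672.
Weighting by the prior gives 1/5 · 0.095703 = 0.019141, 1/5 · 0.125 = 0.025, 1/5 · 0.087891 = 0.017578, 1/5 · 0.046875 = 0.009375, 1/5 · 0.013672 = 0.0027344; with total 0.073828.
Normalising, the posterior is P(r = 1 | data) = 0.25926, P(r = 4 | data) = 0.33862, P(r = 5 | data) = 0.2381, P(r = 6 | data) = 0.12698, P(r = 7 | data) = 0.037037.
So P(black next | data) = Σ P(black next | H) P(H | data) = (1/8)(0.25926) + (1/2)(0.33862) + (5/8)(0.2381) + (3/4)(0.12698) + (7/8)(0.037037) = 0.47817.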